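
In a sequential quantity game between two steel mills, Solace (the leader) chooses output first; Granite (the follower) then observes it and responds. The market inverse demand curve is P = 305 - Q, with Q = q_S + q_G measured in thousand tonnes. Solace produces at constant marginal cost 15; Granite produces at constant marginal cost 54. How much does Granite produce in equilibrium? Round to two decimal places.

The follower Granite best-responds to any q_S: π_G = (305 - Q)q_G - 54q_G.
Follower FOC: 251 - q_S - 2q_G = 0, so q_G(q_S) = (251 - q_S)/2.
The leader anticipates this reaction. Substituting into P = 305 - Q gives P = 359/2 - (1/2)q_S, so π_S = (359/2 - (1/2)q_S)q_S - 15q_S.
Maximising: ∂π_S/∂q_S = 329/2 - q_S = 0, giving q_S = 329/2.
Then q_G = (251 - 329/2)/2 = 173/4.

43.25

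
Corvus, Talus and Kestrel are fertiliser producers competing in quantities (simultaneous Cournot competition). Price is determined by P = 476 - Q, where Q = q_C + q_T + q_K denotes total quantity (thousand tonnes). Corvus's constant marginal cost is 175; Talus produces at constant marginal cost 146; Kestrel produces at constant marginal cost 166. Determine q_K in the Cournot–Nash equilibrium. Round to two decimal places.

Corvus's profit: π_C = (476 - Q)q_C - (175q_C). Setting ∂π_C/∂q_C = 0: 301 - 2q_C - (q_T + q_K) = 0.
Talus's first-order condition: 330 - 2q_T - (q_C + q_K) = 0.
Kestrel's first-order condition: 310 - 2q_K - (q_C + q_T) = 0.
Summing all 3 equations gives 941 − 4Q = 0, hence Q = 941/4.
Back-substituting: q_C = (301 − 941/4) = 263/4, q_T = (330 − 941/4) = 379/4, q_K = (310 − 941/4) = 299/4.

74.75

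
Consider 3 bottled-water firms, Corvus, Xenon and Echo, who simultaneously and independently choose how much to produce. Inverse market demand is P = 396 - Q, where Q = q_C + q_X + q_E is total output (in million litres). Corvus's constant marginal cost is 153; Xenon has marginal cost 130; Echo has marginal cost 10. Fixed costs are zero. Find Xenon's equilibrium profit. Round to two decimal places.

Corvus's profit: π_C = (396 - Q)q_C - (153q_C). Setting ∂π_C/∂q_C = 0: 243 - 2q_C - (q_X + q_E) = 0.
Xenon's first-order condition: 266 - 2q_X - (q_C + q_E) = 0.
Echo's profit: π_E = (396 - Q)q_E - (10q_E). Setting ∂π_E/∂q_E = 0: 386 - 2q_E - (q_C + q_X) = 0.
Adding the 3 first-order conditions: 895 − 4Q = 0, so Q = 895/4.
Back-substituting: q_C = (243 − 895/4) = 77/4, q_X = (266 − 895/4) = 169/4, q_E = (386 − 895/4) = 649/4.
Price P = 396 - 895/4 = 689/4.
Xenon's profit: (689/4 - 130)·(169/4) = 1785.0625.

1785.06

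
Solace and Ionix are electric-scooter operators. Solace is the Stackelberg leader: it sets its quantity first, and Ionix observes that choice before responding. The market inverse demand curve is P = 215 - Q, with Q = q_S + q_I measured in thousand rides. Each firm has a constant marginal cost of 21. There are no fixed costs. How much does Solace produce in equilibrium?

The follower Ionix best-responds to any q_S: π_I = (215 - Q)q_I - 21q_I.
∂π_I/∂q_I = 194 - q_S - 2q_I = 0 gives the reaction function q_I = (194 - q_S)/2.
Solace substitutes q_I(q_S) into its own profit: π_S = q_S(215 - q_S - (194 - q_S)/2) - 21q_S = (118 - (1/2)q_S)q_S - 21q_S.
Leader FOC: 97 - q_S = 0, so q_S = 97.
Then q_I = (194 - 97)/2 = 97/2.

97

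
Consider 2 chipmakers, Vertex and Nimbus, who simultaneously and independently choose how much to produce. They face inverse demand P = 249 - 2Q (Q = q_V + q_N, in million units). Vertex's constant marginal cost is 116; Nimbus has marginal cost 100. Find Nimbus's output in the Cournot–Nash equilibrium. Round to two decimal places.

27.50

Vertex's profit: π_V = (249 - 2Q)q_V - (116q_V). Setting ∂π_V/∂q_V = 0: 133 - 4q_V - 2(q_N) = 0.
Nimbus's profit: π_N = (249 - 2Q)q_N - (100q_N). Setting ∂π_N/∂q_N = 0: 149 - 4q_N - 2(q_V) = 0.
So q_V = (133 - 2q_N)/4 and q_N = (149 - 2q_V)/4.
Substituting one into the other gives q_V = 39/2 and q_N = 55/2.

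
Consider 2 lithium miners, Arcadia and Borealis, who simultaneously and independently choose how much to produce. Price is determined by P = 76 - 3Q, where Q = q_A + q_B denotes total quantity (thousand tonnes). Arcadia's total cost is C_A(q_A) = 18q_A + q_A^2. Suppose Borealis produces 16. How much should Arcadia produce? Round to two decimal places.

1.25

With the rival's output fixed at 16, Arcadia's profit is π_A = (76 - 3·16 - 3q_A)q_A - (18q_A + q_A²) = (28 - 3q_A)q_A - (18q_A + q_A²).
∂π_A/∂q_A = 10 - 8q_A = 0, so q_A = 5/4.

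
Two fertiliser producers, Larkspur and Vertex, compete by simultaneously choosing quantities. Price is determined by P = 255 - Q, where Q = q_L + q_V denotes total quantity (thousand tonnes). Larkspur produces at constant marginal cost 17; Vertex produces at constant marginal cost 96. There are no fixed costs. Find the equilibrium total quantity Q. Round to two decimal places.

132.33

Larkspur's profit: π_L = (255 - Q)q_L - (17q_L). Setting ∂π_L/∂q_L = 0: 238 - 2q_L - (q_V) = 0.
Vertex's profit: π_V = (255 - Q)q_V - (96q_V). Setting ∂π_V/∂q_V = 0: 159 - 2q_V - (q_L) = 0.
Rearranging gives the reaction functions q_L = (238 - q_V)/2 and q_V = (159 - q_L)/2.
Solving the pair: q_L = 317/3, q_V = 80/3.
Total output Q = 317/3 + 80/3 = 397/3.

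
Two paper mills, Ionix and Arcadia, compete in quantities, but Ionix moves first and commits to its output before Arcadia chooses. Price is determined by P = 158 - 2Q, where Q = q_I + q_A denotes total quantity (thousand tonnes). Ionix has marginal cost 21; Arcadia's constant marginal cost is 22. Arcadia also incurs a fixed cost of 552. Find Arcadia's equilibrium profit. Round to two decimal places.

9.13

Solve by backward induction. Given q_I, the follower Arcadia maximises π_A = (158 - 2q_I - 2q_A)q_A - 22q_A.
Setting the follower's marginal profit to zero, 136 - 2q_I - 4q_A = 0, i.e. q_A = (136 - 2q_I)/4.
Ionix substitutes q_A(q_I) into its own profit: π_I = q_I(158 - 2q_I - (136 - 2q_I)/2) - 21q_I = (90 - q_I)q_I - 21q_I.
The leader's first-order condition 69 - 2q_I = 0 yields q_I = 69/2.
Then q_A = (136 - 2·(69/2))/4 = 67/4.
Price P = 158 - 2·(205/4) = 111/2.
Arcadia's profit: (111/2 - 22)·(67/4) - 552 = 73/8.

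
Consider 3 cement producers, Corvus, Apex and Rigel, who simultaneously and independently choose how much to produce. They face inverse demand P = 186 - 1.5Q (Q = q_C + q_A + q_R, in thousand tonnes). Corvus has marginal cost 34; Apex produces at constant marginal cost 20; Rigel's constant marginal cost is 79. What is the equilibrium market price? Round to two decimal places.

79.75

Corvus's profit: π_C = (186 - 1.5Q)q_C - (34q_C). Setting ∂π_C/∂q_C = 0: 152 - 3q_C - (3/2)(q_A + q_R) = 0.
Apex's profit: π_A = (186 - 1.5Q)q_A - (20q_A). Setting ∂π_A/∂q_A = 0: 166 - 3q_A - (3/2)(q_C + q_R) = 0.
Rigel's profit: π_R = (186 - 1.5Q)q_R - (79q_R). Setting ∂π_R/∂q_R = 0: 107 - 3q_R - (3/2)(q_C + q_A) = 0.
Summing all 3 equations gives 425 − 6Q = 0, hence Q = 425/6.
Back-substituting: q_C = (152 − 425/4)/(3/2) = 61/2, q_A = (166 − 425/4)/(3/2) = 239/6, q_R = (107 − 425/4)/(3/2) = 1/2.
Total output Q = 425/6, so price P = 186 - (3/2)·(425/6) = 319/4.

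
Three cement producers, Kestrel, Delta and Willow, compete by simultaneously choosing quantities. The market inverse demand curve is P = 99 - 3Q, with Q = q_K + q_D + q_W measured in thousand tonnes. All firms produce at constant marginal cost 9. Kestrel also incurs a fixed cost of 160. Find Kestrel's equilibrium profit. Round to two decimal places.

8.75

Each firm earns π_i = (99 - 3Q)q_i - 9q_i.
Setting ∂π_i/∂q_i = 0 with rivals' quantities fixed: 90 - 6q_i - 3·Σ_{j≠i} q_j = 0.
By symmetry each firm produces the same amount; substituting Σ_{j≠i} q_j = 2q_i yields q_i = 90/12 = 15/2.
Price P = 99 - 3·(45/2) = 63/2.
Kestrel's profit: (63/2 - 9)·(15/2) - 160 = 35/4.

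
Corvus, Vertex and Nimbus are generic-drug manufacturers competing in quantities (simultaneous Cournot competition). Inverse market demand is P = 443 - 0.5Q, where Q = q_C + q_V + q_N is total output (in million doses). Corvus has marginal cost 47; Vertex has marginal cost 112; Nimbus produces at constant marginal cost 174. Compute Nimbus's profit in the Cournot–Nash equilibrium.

800

Corvus's profit: π_C = (443 - 0.5Q)q_C - (47q_C). Setting ∂π_C/∂q_C = 0: 396 - q_C - (1/2)(q_V + q_N) = 0.
Vertex's first-order condition: 331 - q_V - (1/2)(q_C + q_N) = 0.
Nimbus's profit: π_N = (443 - 0.5Q)q_N - (174q_N). Setting ∂π_N/∂q_N = 0: 269 - q_N - (1/2)(q_C + q_V) = 0.
Adding the 3 first-order conditions: 996 − 2Q = 0, so Q = 498.
Back-substituting: q_C = (396 − 249)/(1/2) = 294, q_V = (331 − 249)/(1/2) = 164, q_N = (269 − 249)/(1/2) = 40.
Price P = 443 - (1/2)·498 = 194.
Nimbus's profit: (194 - 174)·40 = 800.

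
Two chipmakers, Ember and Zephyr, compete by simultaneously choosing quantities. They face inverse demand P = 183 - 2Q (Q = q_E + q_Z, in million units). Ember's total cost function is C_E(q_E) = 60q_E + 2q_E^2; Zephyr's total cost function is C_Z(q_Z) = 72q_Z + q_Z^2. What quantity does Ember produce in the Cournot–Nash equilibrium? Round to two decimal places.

Ember's profit: π_E = (183 - 2Q)q_E - (60q_E + 2q_E²). Setting ∂π_E/∂q_E = 0: 123 - 8q_E - 2(q_Z) = 0.
Zephyr's profit: π_Z = (183 - 2Q)q_Z - (72q_Z + q_Z²). Setting ∂π_Z/∂q_Z = 0: 111 - 6q_Z - 2(q_E) = 0.
Rearranging gives the reaction functions q_E = (123 - 2q_Z)/8 and q_Z = (111 - 2q_E)/6.
Solving the pair: q_E = 129/11, q_Z = 321/22.

11.73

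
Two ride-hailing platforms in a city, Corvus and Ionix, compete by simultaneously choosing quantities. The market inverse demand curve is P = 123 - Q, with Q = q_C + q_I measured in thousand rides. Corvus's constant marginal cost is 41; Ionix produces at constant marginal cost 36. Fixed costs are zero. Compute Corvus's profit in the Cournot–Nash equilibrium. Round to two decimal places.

Corvus's profit: π_C = (123 - Q)q_C - (41q_C). Setting ∂π_C/∂q_C = 0: 82 - 2q_C - (q_I) = 0.
Ionix's profit: π_I = (123 - Q)q_I - (36q_I). Setting ∂π_I/∂q_I = 0: 87 - 2q_I - (q_C) = 0.
So q_C = (82 - q_I)/2 and q_I = (87 - q_C)/2.
Substituting one into the other gives q_C = 77/3 and q_I = 92/3.
Price P = 123 - 169/3 = 200/3.
Corvus's profit: (200/3 - 41)·(77/3) = 658.7778.

658.78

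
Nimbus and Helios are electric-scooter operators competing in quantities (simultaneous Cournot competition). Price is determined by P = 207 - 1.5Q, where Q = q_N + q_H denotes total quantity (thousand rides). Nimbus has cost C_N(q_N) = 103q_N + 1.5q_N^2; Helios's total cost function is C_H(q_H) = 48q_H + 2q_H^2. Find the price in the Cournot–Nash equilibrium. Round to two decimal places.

158.42

Nimbus's profit: π_N = (207 - 1.5Q)q_N - (103q_N + (3/2)q_N²). Setting ∂π_N/∂q_N = 0: 104 - 6q_N - (3/2)(q_H) = 0.
Helios's profit: π_H = (207 - 1.5Q)q_H - (48q_H + 2q_H²). Setting ∂π_H/∂q_H = 0: 159 - 7q_H - (3/2)(q_N) = 0.
Best responses: q_N = (104 - (3/2)q_H)/6, q_H = (159 - (3/2)q_N)/7.
Substituting one into the other gives q_N = 1958/159 and q_H = 1064/53.
Total output Q = 32.3899, so price P = 207 - (3/2)·32.3899 = 158.4151.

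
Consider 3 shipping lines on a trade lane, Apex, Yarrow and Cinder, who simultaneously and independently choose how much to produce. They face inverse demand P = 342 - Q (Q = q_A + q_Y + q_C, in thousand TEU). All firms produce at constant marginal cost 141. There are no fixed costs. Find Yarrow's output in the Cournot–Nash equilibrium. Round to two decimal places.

50.25

Each firm earns π_i = (342 - Q)q_i - 141q_i.
Setting ∂π_i/∂q_i = 0 with rivals' quantities fixed: 201 - 2q_i - Σ_{j≠i} q_j = 0.
With identical firms every q_j equals q_i, so Σ_{j≠i} q_j = 2q_i and 201 = 4q_i, giving q_i = 201/4.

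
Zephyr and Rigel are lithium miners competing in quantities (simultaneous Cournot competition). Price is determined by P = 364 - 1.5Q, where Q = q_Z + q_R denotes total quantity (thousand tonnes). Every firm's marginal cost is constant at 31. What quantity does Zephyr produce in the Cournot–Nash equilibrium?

Each firm earns π_i = (364 - 1.5Q)q_i - 31q_i.
First-order condition (treating rivals' output as given): 333 - 3q_i - (3/2)q_j = 0.
With identical firms every q_j equals q_i, so q_j = q_i and 333 = (9/2)q_i, giving q_i = 74.

74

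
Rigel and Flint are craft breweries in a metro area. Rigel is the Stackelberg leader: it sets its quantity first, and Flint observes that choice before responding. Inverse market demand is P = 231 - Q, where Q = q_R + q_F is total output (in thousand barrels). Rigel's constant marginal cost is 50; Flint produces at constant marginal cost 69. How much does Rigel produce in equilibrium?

Solve by backward induction. Given q_R, the follower Flint maximises π_F = (231 - q_R - q_F)q_F - 69q_F.
Follower FOC: 162 - q_R - 2q_F = 0, so q_F(q_R) = (162 - q_R)/2.
Rigel substitutes q_F(q_R) into its own profit: π_R = q_R(231 - q_R - (162 - q_R)/2) - 50q_R = (150 - (1/2)q_R)q_R - 50q_R.
The leader's first-order condition 100 - q_R = 0 yields q_R = 100.
Then q_F = (162 - 100)/2 = 31.

100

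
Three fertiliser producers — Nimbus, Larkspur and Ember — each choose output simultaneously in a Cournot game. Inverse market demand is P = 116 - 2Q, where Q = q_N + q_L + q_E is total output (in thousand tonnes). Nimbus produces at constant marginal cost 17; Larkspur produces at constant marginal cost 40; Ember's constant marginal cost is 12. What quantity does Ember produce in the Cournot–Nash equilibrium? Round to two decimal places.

17.13

Nimbus's profit: π_N = (116 - 2Q)q_N - (17q_N). Setting ∂π_N/∂q_N = 0: 99 - 4q_N - 2(q_L + q_E) = 0.
Larkspur's first-order condition: 76 - 4q_L - 2(q_N + q_E) = 0.
Ember's first-order condition: 104 - 4q_E - 2(q_N + q_L) = 0.
Adding the 3 first-order conditions: 279 − 8Q = 0, so Q = 279/8.
Back-substituting: q_N = (99 − 279/4)/2 = 117/8, q_L = (76 − 279/4)/2 = 25/8, q_E = (104 − 279/4)/2 = 137/8.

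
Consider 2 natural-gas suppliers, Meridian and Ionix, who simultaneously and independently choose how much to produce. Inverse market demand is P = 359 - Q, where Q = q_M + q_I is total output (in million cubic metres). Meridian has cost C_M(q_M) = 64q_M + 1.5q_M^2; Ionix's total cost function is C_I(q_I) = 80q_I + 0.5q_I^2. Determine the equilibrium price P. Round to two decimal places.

Meridian's profit: π_M = (359 - Q)q_M - (64q_M + (3/2)q_M²). Setting ∂π_M/∂q_M = 0: 295 - 5q_M - (q_I) = 0.
Ionix's first-order condition: 279 - 3q_I - (q_M) = 0.
So q_M = (295 - q_I)/5 and q_I = (279 - q_M)/3.
Solving the pair: q_M = 303/7, q_I = 550/7.
Total output Q = 853/7, so price P = 359 - 853/7 = 1660/7.

237.14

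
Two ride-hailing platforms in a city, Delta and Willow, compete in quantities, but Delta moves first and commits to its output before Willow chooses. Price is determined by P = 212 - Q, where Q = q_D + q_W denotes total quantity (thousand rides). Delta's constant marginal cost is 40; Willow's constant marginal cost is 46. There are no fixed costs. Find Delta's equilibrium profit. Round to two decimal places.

3960.50

Solve by backward induction. Given q_D, the follower Willow maximises π_W = (212 - q_D - q_W)q_W - 46q_W.
Setting the follower's marginal profit to zero, 166 - q_D - 2q_W = 0, i.e. q_W = (166 - q_D)/2.
The leader anticipates this reaction. Substituting into P = 212 - Q gives P = 129 - (1/2)q_D, so π_D = (129 - (1/2)q_D)q_D - 40q_D.
Leader FOC: 89 - q_D = 0, so q_D = 89.
Then q_W = (166 - 89)/2 = 77/2.
Price P = 212 - 255/2 = 169/2.
Delta's profit: (169/2 - 40)·89 = 3960.5000.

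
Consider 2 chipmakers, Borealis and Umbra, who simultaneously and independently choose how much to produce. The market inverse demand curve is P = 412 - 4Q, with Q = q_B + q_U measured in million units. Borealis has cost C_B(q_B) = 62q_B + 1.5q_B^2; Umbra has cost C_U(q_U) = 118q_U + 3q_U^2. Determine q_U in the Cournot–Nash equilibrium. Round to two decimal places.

Borealis's profit: π_B = (412 - 4Q)q_B - (62q_B + (3/2)q_B²). Setting ∂π_B/∂q_B = 0: 350 - 11q_B - 4(q_U) = 0.
Umbra's first-order condition: 294 - 14q_U - 4(q_B) = 0.
Rearranging gives the reaction functions q_B = (350 - 4q_U)/11 and q_U = (294 - 4q_B)/14.
Solving the pair: q_B = 1862/69, q_U = 917/69.

13.29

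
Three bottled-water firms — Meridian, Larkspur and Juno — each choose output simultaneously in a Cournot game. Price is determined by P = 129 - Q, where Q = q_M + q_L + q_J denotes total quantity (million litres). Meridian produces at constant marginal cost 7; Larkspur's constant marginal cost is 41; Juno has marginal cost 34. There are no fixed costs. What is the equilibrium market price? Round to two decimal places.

52.75

Meridian's profit: π_M = (129 - Q)q_M - (7q_M). Setting ∂π_M/∂q_M = 0: 122 - 2q_M - (q_L + q_J) = 0.
Larkspur's profit: π_L = (129 - Q)q_L - (41q_L). Setting ∂π_L/∂q_L = 0: 88 - 2q_L - (q_M + q_J) = 0.
Juno's first-order condition: 95 - 2q_J - (q_M + q_L) = 0.
Summing all 3 equations gives 305 − 4Q = 0, hence Q = 305/4.
Back-substituting: q_M = (122 − 305/4) = 183/4, q_L = (88 − 305/4) = 47/4, q_J = (95 − 305/4) = 75/4.
Total output Q = 305/4, so price P = 129 - 305/4 = 211/4.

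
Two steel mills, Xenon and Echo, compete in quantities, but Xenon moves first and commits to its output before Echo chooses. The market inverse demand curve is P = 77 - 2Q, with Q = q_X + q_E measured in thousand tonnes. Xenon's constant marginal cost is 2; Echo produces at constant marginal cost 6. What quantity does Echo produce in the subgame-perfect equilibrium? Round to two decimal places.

The follower Echo best-responds to any q_X: π_E = (77 - 2Q)q_E - 6q_E.
Setting the follower's marginal profit to zero, 71 - 2q_X - 4q_E = 0, i.e. q_E = (71 - 2q_X)/4.
Xenon substitutes q_E(q_X) into its own profit: π_X = q_X(77 - 2q_X - (71 - 2q_X)/2) - 2q_X = (83/2 - q_X)q_X - 2q_X.
Leader FOC: 79/2 - 2q_X = 0, so q_X = 79/4.
Then q_E = (71 - 2·(79/4))/4 = 63/8.

7.88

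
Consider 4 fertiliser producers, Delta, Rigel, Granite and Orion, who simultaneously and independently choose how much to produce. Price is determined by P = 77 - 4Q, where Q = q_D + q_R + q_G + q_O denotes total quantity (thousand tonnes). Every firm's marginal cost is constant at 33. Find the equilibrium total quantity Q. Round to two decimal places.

8.80

Each firm earns π_i = (77 - 4Q)q_i - 33q_i.
Setting ∂π_i/∂q_i = 0 with rivals' quantities fixed: 44 - 8q_i - 4·Σ_{j≠i} q_j = 0.
By symmetry each firm produces the same amount; substituting Σ_{j≠i} q_j = 3q_i yields q_i = 44/20 = 11/5.
Total output Q = 11/5 + 11/5 + 11/5 + 11/5 = 44/5.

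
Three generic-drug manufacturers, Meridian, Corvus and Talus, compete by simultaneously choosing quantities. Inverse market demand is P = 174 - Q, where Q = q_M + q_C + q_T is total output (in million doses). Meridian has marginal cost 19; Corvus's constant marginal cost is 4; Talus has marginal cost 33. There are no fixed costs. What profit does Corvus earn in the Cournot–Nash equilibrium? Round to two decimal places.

2862.25

Meridian's profit: π_M = (174 - Q)q_M - (19q_M). Setting ∂π_M/∂q_M = 0: 155 - 2q_M - (q_C + q_T) = 0.
Corvus's profit: π_C = (174 - Q)q_C - (4q_C). Setting ∂π_C/∂q_C = 0: 170 - 2q_C - (q_M + q_T) = 0.
Talus's profit: π_T = (174 - Q)q_T - (33q_T). Setting ∂π_T/∂q_T = 0: 141 - 2q_T - (q_M + q_C) = 0.
Adding the 3 conditions: 466 − 2Q − 2Q = 0, i.e. Q = 233/2.
Back-substituting: q_M = (155 − 233/2) = 77/2, q_C = (170 − 233/2) = 107/2, q_T = (141 − 233/2) = 49/2.
Price P = 174 - 233/2 = 115/2.
Corvus's profit: (115/2 - 4)·(107/2) = 2862.2500.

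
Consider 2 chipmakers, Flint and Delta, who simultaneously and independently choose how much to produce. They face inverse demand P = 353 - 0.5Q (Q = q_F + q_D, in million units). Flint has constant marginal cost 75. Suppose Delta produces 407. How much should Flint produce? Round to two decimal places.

With the rival's output fixed at 407, Flint's profit is π_F = (353 - (1/2)·407 - (1/2)q_F)q_F - (75q_F) = (299/2 - (1/2)q_F)q_F - (75q_F).
∂π_F/∂q_F = 149/2 - q_F = 0, so q_F = 149/2.

74.50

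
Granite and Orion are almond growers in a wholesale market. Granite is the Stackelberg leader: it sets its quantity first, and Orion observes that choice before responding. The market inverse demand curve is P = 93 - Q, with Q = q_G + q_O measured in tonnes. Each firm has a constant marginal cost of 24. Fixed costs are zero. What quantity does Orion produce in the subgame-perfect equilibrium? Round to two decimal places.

17.25

The follower Orion best-responds to any q_G: π_O = (93 - Q)q_O - 24q_O.
Follower FOC: 69 - q_G - 2q_O = 0, so q_O(q_G) = (69 - q_G)/2.
Granite substitutes q_O(q_G) into its own profit: π_G = q_G(93 - q_G - (69 - q_G)/2) - 24q_G = (117/2 - (1/2)q_G)q_G - 24q_G.
Maximising: ∂π_G/∂q_G = 69/2 - q_G = 0, giving q_G = 69/2.
Then q_O = (69 - 69/2)/2 = 69/4.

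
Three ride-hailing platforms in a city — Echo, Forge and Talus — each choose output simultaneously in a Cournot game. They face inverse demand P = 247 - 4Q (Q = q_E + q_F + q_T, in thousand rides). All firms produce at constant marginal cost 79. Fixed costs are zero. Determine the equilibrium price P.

121

A representative firm's profit is π_i = q_i(247 - 4Q) - 79q_i.
First-order condition (treating rivals' output as given): 168 - 8q_i - 4·Σ_{j≠i} q_j = 0.
With identical firms every q_j equals q_i, so Σ_{j≠i} q_j = 2q_i and 168 = 16q_i, giving q_i = 21/2.
Total output Q = 63/2, so price P = 247 - 4·(63/2) = 121.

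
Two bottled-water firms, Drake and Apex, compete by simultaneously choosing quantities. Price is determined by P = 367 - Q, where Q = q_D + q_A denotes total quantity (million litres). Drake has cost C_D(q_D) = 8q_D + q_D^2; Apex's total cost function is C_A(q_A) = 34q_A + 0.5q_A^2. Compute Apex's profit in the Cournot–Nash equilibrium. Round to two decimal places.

11736.31

Drake's profit: π_D = (367 - Q)q_D - (8q_D + q_D²). Setting ∂π_D/∂q_D = 0: 359 - 4q_D - (q_A) = 0.
Apex's first-order condition: 333 - 3q_A - (q_D) = 0.
Rearranging gives the reaction functions q_D = (359 - q_A)/4 and q_A = (333 - q_D)/3.
Solving the pair: q_D = 744/11, q_A = 973/11.
Price P = 367 - 1717/11 = 210.9091.
Apex's profit: 210.9091·(973/11) - 34·(973/11) - (1/2)(973/11)² = 11736.3099.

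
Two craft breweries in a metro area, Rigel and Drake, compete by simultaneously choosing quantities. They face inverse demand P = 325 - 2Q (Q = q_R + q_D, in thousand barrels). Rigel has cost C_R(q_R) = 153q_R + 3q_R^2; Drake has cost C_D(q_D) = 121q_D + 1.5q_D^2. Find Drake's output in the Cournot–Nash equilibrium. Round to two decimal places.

25.70

Rigel's profit: π_R = (325 - 2Q)q_R - (153q_R + 3q_R²). Setting ∂π_R/∂q_R = 0: 172 - 10q_R - 2(q_D) = 0.
Drake's first-order condition: 204 - 7q_D - 2(q_R) = 0.
So q_R = (172 - 2q_D)/10 and q_D = (204 - 2q_R)/7.
Solving the pair: q_R = 398/33, q_D = 848/33.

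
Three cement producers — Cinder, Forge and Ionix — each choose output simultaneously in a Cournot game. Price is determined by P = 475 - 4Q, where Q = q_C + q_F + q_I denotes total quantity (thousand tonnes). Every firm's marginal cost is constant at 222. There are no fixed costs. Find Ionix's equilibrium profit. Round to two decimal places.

1000.14

Each firm earns π_i = (475 - 4Q)q_i - 222q_i.
Setting ∂π_i/∂q_i = 0 with rivals' quantities fixed: 253 - 8q_i - 4·Σ_{j≠i} q_j = 0.
By symmetry each firm produces the same amount; substituting Σ_{j≠i} q_j = 2q_i yields q_i = 253/16.
Price P = 475 - 4·(759/16) = 1141/4.
Ionix's profit: (1141/4 - 222)·(253/16) = 1000.1406.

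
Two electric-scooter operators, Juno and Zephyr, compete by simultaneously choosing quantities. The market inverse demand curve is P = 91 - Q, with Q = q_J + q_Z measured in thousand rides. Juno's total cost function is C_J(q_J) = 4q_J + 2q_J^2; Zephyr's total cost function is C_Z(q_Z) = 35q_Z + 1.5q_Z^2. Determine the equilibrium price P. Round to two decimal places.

69.34

Juno's profit: π_J = (91 - Q)q_J - (4q_J + 2q_J²). Setting ∂π_J/∂q_J = 0: 87 - 6q_J - (q_Z) = 0.
Zephyr's first-order condition: 56 - 5q_Z - (q_J) = 0.
So q_J = (87 - q_Z)/6 and q_Z = (56 - q_J)/5.
Substituting one into the other gives q_J = 379/29 and q_Z = 249/29.
Total output Q = 628/29, so price P = 91 - 628/29 = 69.3448.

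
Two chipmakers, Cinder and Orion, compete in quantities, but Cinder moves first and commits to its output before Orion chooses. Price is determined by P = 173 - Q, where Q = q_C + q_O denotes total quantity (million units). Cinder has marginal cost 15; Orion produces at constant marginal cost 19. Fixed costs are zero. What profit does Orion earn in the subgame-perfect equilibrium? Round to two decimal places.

The follower Orion best-responds to any q_C: π_O = (173 - Q)q_O - 19q_O.
Follower FOC: 154 - q_C - 2q_O = 0, so q_O(q_C) = (154 - q_C)/2.
The leader anticipates this reaction. Substituting into P = 173 - Q gives P = 96 - (1/2)q_C, so π_C = (96 - (1/2)q_C)q_C - 15q_C.
The leader's first-order condition 81 - q_C = 0 yields q_C = 81.
Then q_O = (154 - 81)/2 = 73/2.
Price P = 173 - 235/2 = 111/2.
Orion's profit: (111/2 - 19)·(73/2) = 1332.2500.

1332.25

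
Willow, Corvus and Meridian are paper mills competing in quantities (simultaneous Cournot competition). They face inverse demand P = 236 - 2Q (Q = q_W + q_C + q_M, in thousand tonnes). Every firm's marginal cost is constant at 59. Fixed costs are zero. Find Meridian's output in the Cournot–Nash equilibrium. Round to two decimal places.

22.13

Each firm earns π_i = (236 - 2Q)q_i - 59q_i.
First-order condition (treating rivals' output as given): 177 - 4q_i - 2·Σ_{j≠i} q_j = 0.
By symmetry each firm produces the same amount; substituting Σ_{j≠i} q_j = 2q_i yields q_i = 177/8.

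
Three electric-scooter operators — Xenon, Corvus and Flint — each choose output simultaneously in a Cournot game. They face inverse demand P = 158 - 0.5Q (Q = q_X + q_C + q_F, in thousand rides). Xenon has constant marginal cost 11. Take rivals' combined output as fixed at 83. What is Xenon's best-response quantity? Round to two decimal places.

With rivals' combined output fixed at 83, Xenon's profit is π_X = (158 - (1/2)·83 - (1/2)q_X)q_X - (11q_X) = (233/2 - (1/2)q_X)q_X - (11q_X).
∂π_X/∂q_X = 211/2 - q_X = 0, so q_X = 211/2.

105.50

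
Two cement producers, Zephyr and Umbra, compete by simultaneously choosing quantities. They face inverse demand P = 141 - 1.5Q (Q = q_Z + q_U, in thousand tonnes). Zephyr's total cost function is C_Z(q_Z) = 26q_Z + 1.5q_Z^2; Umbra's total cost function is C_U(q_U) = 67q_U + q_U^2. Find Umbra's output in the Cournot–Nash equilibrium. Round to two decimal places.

Zephyr's profit: π_Z = (141 - 1.5Q)q_Z - (26q_Z + (3/2)q_Z²). Setting ∂π_Z/∂q_Z = 0: 115 - 6q_Z - (3/2)(q_U) = 0.
Umbra's first-order condition: 74 - 5q_U - (3/2)(q_Z) = 0.
Rearranging gives the reaction functions q_Z = (115 - (3/2)q_U)/6 and q_U = (74 - (3/2)q_Z)/5.
Substituting one into the other gives q_Z = 1856/111 and q_U = 362/37.

9.78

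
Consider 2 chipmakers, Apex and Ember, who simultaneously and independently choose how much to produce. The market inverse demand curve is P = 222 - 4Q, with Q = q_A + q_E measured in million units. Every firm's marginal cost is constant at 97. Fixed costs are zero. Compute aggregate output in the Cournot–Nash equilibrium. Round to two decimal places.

A representative firm's profit is π_i = q_i(222 - 4Q) - 97q_i.
First-order condition (treating rivals' output as given): 125 - 8q_i - 4q_j = 0.
By symmetry each firm produces the same amount; substituting q_j = q_i yields q_i = 125/12.
Total output Q = 125/12 + 125/12 = 125/6.

20.83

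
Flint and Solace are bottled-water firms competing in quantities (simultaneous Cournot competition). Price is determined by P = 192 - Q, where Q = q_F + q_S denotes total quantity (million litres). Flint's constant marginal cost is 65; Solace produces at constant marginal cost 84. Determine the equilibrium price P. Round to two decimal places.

113.67

Flint's profit: π_F = (192 - Q)q_F - (65q_F). Setting ∂π_F/∂q_F = 0: 127 - 2q_F - (q_S) = 0.
Solace's profit: π_S = (192 - Q)q_S - (84q_S). Setting ∂π_S/∂q_S = 0: 108 - 2q_S - (q_F) = 0.
Rearranging gives the reaction functions q_F = (127 - q_S)/2 and q_S = (108 - q_F)/2.
Substituting one into the other gives q_F = 146/3 and q_S = 89/3.
Total output Q = 235/3, so price P = 192 - 235/3 = 341/3.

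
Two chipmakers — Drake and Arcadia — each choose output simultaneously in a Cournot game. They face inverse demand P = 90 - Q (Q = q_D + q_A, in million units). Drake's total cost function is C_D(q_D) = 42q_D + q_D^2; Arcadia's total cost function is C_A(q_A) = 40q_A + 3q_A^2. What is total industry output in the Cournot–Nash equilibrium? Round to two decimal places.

Drake's profit: π_D = (90 - Q)q_D - (42q_D + q_D²). Setting ∂π_D/∂q_D = 0: 48 - 4q_D - (q_A) = 0.
Arcadia's first-order condition: 50 - 8q_A - (q_D) = 0.
Rearranging gives the reaction functions q_D = (48 - q_A)/4 and q_A = (50 - q_D)/8.
Solving the pair: q_D = 334/31, q_A = 152/31.
Total output Q = 334/31 + 152/31 = 486/31.

15.68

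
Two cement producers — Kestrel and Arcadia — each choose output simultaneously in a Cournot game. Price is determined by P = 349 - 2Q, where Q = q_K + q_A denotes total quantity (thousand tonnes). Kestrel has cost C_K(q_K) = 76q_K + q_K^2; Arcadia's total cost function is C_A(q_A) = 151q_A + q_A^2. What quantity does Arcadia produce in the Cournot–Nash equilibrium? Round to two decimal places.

20.06

Kestrel's profit: π_K = (349 - 2Q)q_K - (76q_K + q_K²). Setting ∂π_K/∂q_K = 0: 273 - 6q_K - 2(q_A) = 0.
Arcadia's profit: π_A = (349 - 2Q)q_A - (151q_A + q_A²). Setting ∂π_A/∂q_A = 0: 198 - 6q_A - 2(q_K) = 0.
So q_K = (273 - 2q_A)/6 and q_A = (198 - 2q_K)/6.
Solving the pair: q_K = 621/16, q_A = 321/16.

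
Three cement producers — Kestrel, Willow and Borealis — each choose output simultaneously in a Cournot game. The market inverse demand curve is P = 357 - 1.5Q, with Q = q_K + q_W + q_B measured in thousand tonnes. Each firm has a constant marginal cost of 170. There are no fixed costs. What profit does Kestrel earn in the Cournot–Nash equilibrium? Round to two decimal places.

A representative firm's profit is π_i = q_i(357 - 1.5Q) - 170q_i.
Setting ∂π_i/∂q_i = 0 with rivals' quantities fixed: 187 - 3q_i - (3/2)·Σ_{j≠i} q_j = 0.
By symmetry each firm produces the same amount; substituting Σ_{j≠i} q_j = 2q_i yields q_i = 187/6.
Price P = 357 - (3/2)·(187/2) = 867/4.
Kestrel's profit: (867/4 - 170)·(187/6) = 1457.0417.

1457.04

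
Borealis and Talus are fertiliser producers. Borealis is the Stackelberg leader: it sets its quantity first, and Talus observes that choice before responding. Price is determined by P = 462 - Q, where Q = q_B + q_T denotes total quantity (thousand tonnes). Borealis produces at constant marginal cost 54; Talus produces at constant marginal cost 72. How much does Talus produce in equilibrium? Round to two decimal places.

The follower Talus best-responds to any q_B: π_T = (462 - Q)q_T - 72q_T.
Setting the follower's marginal profit to zero, 390 - q_B - 2q_T = 0, i.e. q_T = (390 - q_B)/2.
Borealis substitutes q_T(q_B) into its own profit: π_B = q_B(462 - q_B - (390 - q_B)/2) - 54q_B = (267 - (1/2)q_B)q_B - 54q_B.
Maximising: ∂π_B/∂q_B = 213 - q_B = 0, giving q_B = 213.
Then q_T = (390 - 213)/2 = 177/2.

88.50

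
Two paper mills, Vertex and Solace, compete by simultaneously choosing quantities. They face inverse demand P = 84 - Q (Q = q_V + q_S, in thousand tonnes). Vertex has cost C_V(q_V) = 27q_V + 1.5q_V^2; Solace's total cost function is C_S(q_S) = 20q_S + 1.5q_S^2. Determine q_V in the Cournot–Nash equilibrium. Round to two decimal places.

Vertex's profit: π_V = (84 - Q)q_V - (27q_V + (3/2)q_V²). Setting ∂π_V/∂q_V = 0: 57 - 5q_V - (q_S) = 0.
Solace's profit: π_S = (84 - Q)q_S - (20q_S + (3/2)q_S²). Setting ∂π_S/∂q_S = 0: 64 - 5q_S - (q_V) = 0.
Best responses: q_V = (57 - q_S)/5, q_S = (64 - q_V)/5.
Substituting one into the other gives q_V = 221/24 and q_S = 263/24.

9.21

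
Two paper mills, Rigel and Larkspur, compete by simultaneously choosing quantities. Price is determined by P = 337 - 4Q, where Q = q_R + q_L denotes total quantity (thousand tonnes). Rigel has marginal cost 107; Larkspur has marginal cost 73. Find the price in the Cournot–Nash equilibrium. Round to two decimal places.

Rigel's profit: π_R = (337 - 4Q)q_R - (107q_R). Setting ∂π_R/∂q_R = 0: 230 - 8q_R - 4(q_L) = 0.
Larkspur's first-order condition: 264 - 8q_L - 4(q_R) = 0.
Best responses: q_R = (230 - 4q_L)/8, q_L = (264 - 4q_R)/8.
Solving the pair: q_R = 49/3, q_L = 149/6.
Total output Q = 247/6, so price P = 337 - 4·(247/6) = 517/3.

172.33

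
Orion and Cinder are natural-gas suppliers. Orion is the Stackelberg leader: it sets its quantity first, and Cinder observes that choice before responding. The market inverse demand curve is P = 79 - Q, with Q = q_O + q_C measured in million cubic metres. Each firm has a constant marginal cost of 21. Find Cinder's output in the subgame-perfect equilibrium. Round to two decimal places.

14.50

The follower Cinder best-responds to any q_O: π_C = (79 - Q)q_C - 21q_C.
∂π_C/∂q_C = 58 - q_O - 2q_C = 0 gives the reaction function q_C = (58 - q_O)/2.
Orion substitutes q_C(q_O) into its own profit: π_O = q_O(79 - q_O - (58 - q_O)/2) - 21q_O = (50 - (1/2)q_O)q_O - 21q_O.
Maximising: ∂π_O/∂q_O = 29 - q_O = 0, giving q_O = 29.
Then q_C = (58 - 29)/2 = 29/2.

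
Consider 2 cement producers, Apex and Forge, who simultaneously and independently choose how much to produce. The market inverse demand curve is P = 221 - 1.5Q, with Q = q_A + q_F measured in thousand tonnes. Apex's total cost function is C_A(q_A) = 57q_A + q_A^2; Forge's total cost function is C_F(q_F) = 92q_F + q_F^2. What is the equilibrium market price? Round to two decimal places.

Apex's profit: π_A = (221 - 1.5Q)q_A - (57q_A + q_A²). Setting ∂π_A/∂q_A = 0: 164 - 5q_A - (3/2)(q_F) = 0.
Forge's first-order condition: 129 - 5q_F - (3/2)(q_A) = 0.
Best responses: q_A = (164 - (3/2)q_F)/5, q_F = (129 - (3/2)q_A)/5.
Substituting one into the other gives q_A = 358/13 and q_F = 228/13.
Total output Q = 586/13, so price P = 221 - (3/2)·(586/13) = 1994/13.

153.38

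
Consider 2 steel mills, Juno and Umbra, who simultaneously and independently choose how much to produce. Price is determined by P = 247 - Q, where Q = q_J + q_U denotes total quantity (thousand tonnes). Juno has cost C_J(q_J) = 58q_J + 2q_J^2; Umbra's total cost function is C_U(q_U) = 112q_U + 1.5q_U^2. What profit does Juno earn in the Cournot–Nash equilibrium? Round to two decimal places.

2340.43

Juno's profit: π_J = (247 - Q)q_J - (58q_J + 2q_J²). Setting ∂π_J/∂q_J = 0: 189 - 6q_J - (q_U) = 0.
Umbra's first-order condition: 135 - 5q_U - (q_J) = 0.
So q_J = (189 - q_U)/6 and q_U = (135 - q_J)/5.
Solving the pair: q_J = 810/29, q_U = 621/29.
Price P = 247 - 1431/29 = 197.6552.
Juno's profit: 197.6552·(810/29) - 58·(810/29) - 2(810/29)² = 2340.4281.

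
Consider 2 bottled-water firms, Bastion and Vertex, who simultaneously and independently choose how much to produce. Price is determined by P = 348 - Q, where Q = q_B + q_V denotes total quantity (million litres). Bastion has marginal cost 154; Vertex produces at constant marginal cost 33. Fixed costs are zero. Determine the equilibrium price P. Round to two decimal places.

Bastion's profit: π_B = (348 - Q)q_B - (154q_B). Setting ∂π_B/∂q_B = 0: 194 - 2q_B - (q_V) = 0.
Vertex's profit: π_V = (348 - Q)q_V - (33q_V). Setting ∂π_V/∂q_V = 0: 315 - 2q_V - (q_B) = 0.
So q_B = (194 - q_V)/2 and q_V = (315 - q_B)/2.
Solving the pair: q_B = 73/3, q_V = 436/3.
Total output Q = 509/3, so price P = 348 - 509/3 = 535/3.

178.33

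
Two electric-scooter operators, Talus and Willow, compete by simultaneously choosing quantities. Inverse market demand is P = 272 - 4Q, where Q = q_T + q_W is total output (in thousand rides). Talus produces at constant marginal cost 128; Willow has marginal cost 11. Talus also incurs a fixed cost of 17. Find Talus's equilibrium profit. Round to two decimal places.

Talus's profit: π_T = (272 - 4Q)q_T - (128q_T). Setting ∂π_T/∂q_T = 0: 144 - 8q_T - 4(q_W) = 0.
Willow's profit: π_W = (272 - 4Q)q_W - (11q_W). Setting ∂π_W/∂q_W = 0: 261 - 8q_W - 4(q_T) = 0.
So q_T = (144 - 4q_W)/8 and q_W = (261 - 4q_T)/8.
Solving the pair: q_T = 9/4, q_W = 63/2.
Price P = 272 - 4·(135/4) = 137.
Talus's profit: (137 - 128)·(9/4) - 17 = 13/4.

3.25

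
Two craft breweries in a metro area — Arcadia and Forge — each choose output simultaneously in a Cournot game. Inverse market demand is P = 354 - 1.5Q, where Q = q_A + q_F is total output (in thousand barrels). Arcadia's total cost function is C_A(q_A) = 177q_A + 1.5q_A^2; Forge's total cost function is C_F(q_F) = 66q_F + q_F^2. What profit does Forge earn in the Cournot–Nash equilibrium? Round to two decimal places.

6943.94

Arcadia's profit: π_A = (354 - 1.5Q)q_A - (177q_A + (3/2)q_A²). Setting ∂π_A/∂q_A = 0: 177 - 6q_A - (3/2)(q_F) = 0.
Forge's first-order condition: 288 - 5q_F - (3/2)(q_A) = 0.
So q_A = (177 - (3/2)q_F)/6 and q_F = (288 - (3/2)q_A)/5.
Substituting one into the other gives q_A = 604/37 and q_F = 1950/37.
Price P = 354 - (3/2)·69.0270 = 250.4595.
Forge's profit: 250.4595·(1950/37) - 66·(1950/37) - (1950/37)² = 6943.9372.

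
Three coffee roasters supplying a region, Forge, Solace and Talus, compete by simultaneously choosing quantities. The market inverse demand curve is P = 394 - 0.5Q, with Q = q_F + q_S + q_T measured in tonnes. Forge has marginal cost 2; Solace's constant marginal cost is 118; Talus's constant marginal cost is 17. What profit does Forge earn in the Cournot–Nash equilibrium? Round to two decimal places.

Forge's profit: π_F = (394 - 0.5Q)q_F - (2q_F). Setting ∂π_F/∂q_F = 0: 392 - q_F - (1/2)(q_S + q_T) = 0.
Solace's profit: π_S = (394 - 0.5Q)q_S - (118q_S). Setting ∂π_S/∂q_S = 0: 276 - q_S - (1/2)(q_F + q_T) = 0.
Talus's first-order condition: 377 - q_T - (1/2)(q_F + q_S) = 0.
Adding the 3 first-order conditions: 1045 − 2Q = 0, so Q = 1045/2.
Back-substituting: q_F = (392 − 1045/4)/(1/2) = 523/2, q_S = (276 − 1045/4)/(1/2) = 59/2, q_T = (377 − 1045/4)/(1/2) = 463/2.
Price P = 394 - (1/2)·(1045/2) = 531/4.
Forge's profit: (531/4 - 2)·(523/2) = 34191.1250.

34191.13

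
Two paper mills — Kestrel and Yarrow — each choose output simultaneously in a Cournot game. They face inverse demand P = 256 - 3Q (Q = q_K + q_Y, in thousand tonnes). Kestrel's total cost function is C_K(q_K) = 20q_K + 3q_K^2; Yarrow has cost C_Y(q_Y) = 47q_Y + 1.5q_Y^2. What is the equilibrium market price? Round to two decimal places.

Kestrel's profit: π_K = (256 - 3Q)q_K - (20q_K + 3q_K²). Setting ∂π_K/∂q_K = 0: 236 - 12q_K - 3(q_Y) = 0.
Yarrow's profit: π_Y = (256 - 3Q)q_Y - (47q_Y + (3/2)q_Y²). Setting ∂π_Y/∂q_Y = 0: 209 - 9q_Y - 3(q_K) = 0.
Rearranging gives the reaction functions q_K = (236 - 3q_Y)/12 and q_Y = (209 - 3q_K)/9.
Substituting one into the other gives q_K = 499/33 and q_Y = 200/11.
Total output Q = 1099/33, so price P = 256 - 3·(1099/33) = 1717/11.

156.09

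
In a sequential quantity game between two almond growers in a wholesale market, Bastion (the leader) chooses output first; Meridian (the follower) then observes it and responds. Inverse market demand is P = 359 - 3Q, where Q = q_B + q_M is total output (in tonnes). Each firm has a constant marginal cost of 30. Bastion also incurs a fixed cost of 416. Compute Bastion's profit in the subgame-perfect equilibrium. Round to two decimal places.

4094.04

Solve by backward induction. Given q_B, the follower Meridian maximises π_M = (359 - 3q_B - 3q_M)q_M - 30q_M.
Setting the follower's marginal profit to zero, 329 - 3q_B - 6q_M = 0, i.e. q_M = (329 - 3q_B)/6.
Bastion substitutes q_M(q_B) into its own profit: π_B = q_B(359 - 3q_B - (329 - 3q_B)/2) - 30q_B = (389/2 - (3/2)q_B)q_B - 30q_B.
Leader FOC: 329/2 - 3q_B = 0, so q_B = 329/6.
Then q_M = (329 - 3·(329/6))/6 = 329/12.
Price P = 359 - 3·(329/4) = 449/4.
Bastion's profit: (449/4 - 30)·(329/6) - 416 = 4094.0417.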